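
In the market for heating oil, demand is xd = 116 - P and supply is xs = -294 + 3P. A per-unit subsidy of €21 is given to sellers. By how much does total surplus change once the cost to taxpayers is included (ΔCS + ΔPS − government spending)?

Pre-subsidy: 116 - P = -294 + 3P gives P* = 102.5, x* = 13.5.
With the subsidy, sellers receive Ps = Pb + 21 for each unit, where Pb is the price buyers pay.
Supply in terms of Pb becomes xs = -294 + 3(Pb + 21) = -231 + 3Pb. Setting this equal to demand: 116 - Pb = -231 + 3Pb, so Pb = 86.75.
Sellers receive Ps = 86.75 + 21 = 107.75; x' = 116 − 1·86.75 = 29.25.
ΔCS = ½(13.5 + 29.25)(102.5 − 86.75) = 336.65625; ΔPS = ½(13.5 + 29.25)(107.75 − 102.5) = 112.21875.
Government spending = 21 × 29.25 = 614.25.
Net change = 336.65625 + 112.21875 − 614.25 = -165.375. The loss equals the DWL triangle ½·21·15.75.

Net change in total surplus = -€165.375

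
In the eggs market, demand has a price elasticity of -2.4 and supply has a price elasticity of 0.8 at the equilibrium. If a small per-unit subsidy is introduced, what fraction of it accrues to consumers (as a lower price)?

For a small subsidy around the equilibrium, the benefit split depends on the relative slopes, which at a point are proportional to the elasticities.
Buyer share = εs/(εs + |εd|) = 0.8/(0.8 + 2.4) = 0.25; seller share = |εd|/(εs + |εd|) = 0.75.

Consumer share = 0.25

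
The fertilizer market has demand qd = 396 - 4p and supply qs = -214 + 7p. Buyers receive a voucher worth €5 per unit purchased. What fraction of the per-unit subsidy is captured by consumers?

Consumer share = 7/11

Pre-subsidy: 396 - 4p = -214 + 7p gives p* = 610/11, q* = 1916/11.
With the rebate, buyers effectively pay pb = ps − 5, where ps is the price sellers receive.
Demand in terms of ps becomes qd = 396 − 4(ps − 5) = 416 - 4ps. Setting this equal to supply: 416 - 4ps = -214 + 7ps, so ps = 630/11.
Buyers pay pb = 630/11 − 5 = 575/11; q' = -214 + 7·(630/11) = 2056/11.
Buyers' price falls by p* − pb = 610/11 − 575/11 = 35/11; sellers' price rises by ps − p* = 630/11 − 610/11 = 20/11.
So consumers capture (35/11)/5 = 7/11 of each unit of subsidy.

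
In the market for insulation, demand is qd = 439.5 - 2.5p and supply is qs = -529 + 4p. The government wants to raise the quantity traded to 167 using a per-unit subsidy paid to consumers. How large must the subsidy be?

At q = 167, invert demand for the buyer price: pb = (439.5 − 167)/2.5 = 109; invert supply for the seller price: ps = (167 − (-529))/4 = 174.
The subsidy must fill the gap: s = ps − pb = 174 − 109 = 65.

Required subsidy s = 65 per unit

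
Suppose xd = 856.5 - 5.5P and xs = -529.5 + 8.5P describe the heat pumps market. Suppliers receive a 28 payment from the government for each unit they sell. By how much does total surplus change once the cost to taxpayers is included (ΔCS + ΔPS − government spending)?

Pre-subsidy: 856.5 - 5.5P = -529.5 + 8.5P gives P* = 99, x* = 312.
With the subsidy, sellers receive Ps = Pb + 28 for each unit, where Pb is the price buyers pay.
Supply in terms of Pb becomes xs = -529.5 + 8.5(Pb + 28) = -291.5 + 8.5Pb. Setting this equal to demand: 856.5 - 5.5Pb = -291.5 + 8.5Pb, so Pb = 82.
Sellers receive Ps = 82 + 28 = 110; x' = 856.5 − 5.5·82 = 405.5.
ΔCS = ½(312 + 405.5)(99 − 82) = 6098.75; ΔPS = ½(312 + 405.5)(110 − 99) = 3946.25.
Government spending = 28 × 405.5 = 11354.
Net change = 6098.75 + 3946.25 − 11354 = -1309. The loss equals the DWL triangle ½·28·93.5.

Net change in total surplus = -1309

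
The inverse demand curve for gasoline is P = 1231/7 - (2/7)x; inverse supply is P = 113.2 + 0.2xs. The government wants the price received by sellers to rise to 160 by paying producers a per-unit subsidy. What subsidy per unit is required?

At a seller price of 160, quantity supplied is -566 + 5·160 = 234.
Buyers absorb 234 only when they pay Pb = 1231/7 − (2/7)·234 = 109.
s = Ps − Pb = 160 − 109 = 51.

Required subsidy s = 51 per unit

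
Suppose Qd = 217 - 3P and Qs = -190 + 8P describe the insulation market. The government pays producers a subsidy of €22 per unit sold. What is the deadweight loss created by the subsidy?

Pre-subsidy: 217 - 3P = -190 + 8P gives P* = 37, Q* = 106.
With the subsidy, sellers receive Ps = Pb + 22 for each unit, where Pb is the price buyers pay.
Supply in terms of Pb becomes Qs = -190 + 8(Pb + 22) = -14 + 8Pb. Setting this equal to demand: 217 - 3Pb = -14 + 8Pb, so Pb = 21.
Sellers receive Ps = 21 + 22 = 43; Q' = 217 − 3·21 = 154.
The subsidy expands output by 154 − 106 = 48 past the efficient level; on those units the gap between marginal cost and willingness to pay runs from 0 up to 22.
DWL = ½ × 22 × 48 = 528.

Deadweight loss = €528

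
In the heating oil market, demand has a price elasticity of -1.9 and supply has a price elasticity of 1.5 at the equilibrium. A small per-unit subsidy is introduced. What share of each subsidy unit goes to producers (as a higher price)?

For a small subsidy around the equilibrium, the benefit split depends on the relative slopes, which at a point are proportional to the elasticities.
Buyer share = εs/(εs + |εd|) = 1.5/(1.5 + 1.9) = 15/34; seller share = |εd|/(εs + |εd|) = 19/34.
So producers capture 19/34 of the subsidy.

Producer share = 19/34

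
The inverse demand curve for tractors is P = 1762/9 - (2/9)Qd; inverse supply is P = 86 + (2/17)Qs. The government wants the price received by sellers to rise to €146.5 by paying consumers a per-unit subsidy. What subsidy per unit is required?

At a seller price of 146.5, quantity supplied is -731 + 8.5·146.5 = 514.25.
Buyers absorb 514.25 only when they pay Pb = 1762/9 − (2/9)·514.25 = 81.5.
s = Ps − Pb = 146.5 − 81.5 = 65.

Required subsidy s = €65 per unit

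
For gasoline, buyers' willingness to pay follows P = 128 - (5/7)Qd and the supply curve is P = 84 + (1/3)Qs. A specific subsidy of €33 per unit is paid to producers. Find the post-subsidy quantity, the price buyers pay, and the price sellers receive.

Pre-subsidy: 128 - (5/7)Q = 84 + (1/3)Q gives Q* = 42 and P* = 98.
With the subsidy, sellers receive Ps = Pb + 33 for each unit, where Pb is the price buyers pay.
On the curves, Pb = 128 - (5/7)Q and Ps = 84 + (1/3)Q; the wedge Ps − Pb = 33 gives 84 + (1/3)Q − (128 - (5/7)Q) = 33, so Q' = 73.5.
Then Pb = 128 − (5/7)·73.5 = 75.5 and Ps = 84 + (1/3)·73.5 = 108.5.

Q' = 73.5; buyers pay €75.5; sellers receive €108.5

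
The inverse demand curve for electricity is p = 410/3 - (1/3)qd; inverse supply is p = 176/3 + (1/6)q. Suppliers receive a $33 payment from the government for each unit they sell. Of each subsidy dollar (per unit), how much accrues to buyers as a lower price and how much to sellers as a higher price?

Buyers gain $22 per unit; sellers gain $11 per unit

Pre-subsidy: 410/3 - (1/3)q = 176/3 + (1/6)q gives q* = 156 and p* = 254/3.
With the subsidy, sellers receive ps = pb + 33 for each unit, where pb is the price buyers pay.
On the curves, pb = 410/3 - (1/3)q and ps = 176/3 + (1/6)q; the wedge ps − pb = 33 gives 176/3 + (1/6)q − (410/3 - (1/3)q) = 33, so q' = 222.
Then pb = 410/3 − (1/3)·222 = 188/3 and ps = 176/3 + (1/6)·222 = 287/3.
Buyers' price falls by p* − pb = 254/3 − 188/3 = 22; sellers' price rises by ps − p* = 287/3 − 254/3 = 11.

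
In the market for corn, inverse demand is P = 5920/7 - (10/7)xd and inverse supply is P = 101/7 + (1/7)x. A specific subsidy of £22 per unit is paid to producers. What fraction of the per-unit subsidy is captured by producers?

Pre-subsidy: 5920/7 - (10/7)x = 101/7 + (1/7)x gives x* = 529 and P* = 90.
With the subsidy, sellers receive Ps = Pb + 22 for each unit, where Pb is the price buyers pay.
On the curves, Pb = 5920/7 - (10/7)x and Ps = 101/7 + (1/7)x; the wedge Ps − Pb = 22 gives 101/7 + (1/7)x − (5920/7 - (10/7)x) = 22, so x' = 543.
Then Pb = 5920/7 − (10/7)·543 = 70 and Ps = 101/7 + (1/7)·543 = 92.
Buyers' price falls by P* − Pb = 90 − 70 = 20; sellers' price rises by Ps − P* = 92 − 90 = 2.
So producers capture 2/22 = 1/11 of each unit of subsidy.

Producer share = 1/11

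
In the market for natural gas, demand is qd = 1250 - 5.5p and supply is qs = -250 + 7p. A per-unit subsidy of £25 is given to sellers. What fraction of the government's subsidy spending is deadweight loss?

DWL / government spending = 77/1334

Pre-subsidy: 1250 - 5.5p = -250 + 7p gives p* = 120, q* = 590.
With the subsidy, sellers receive ps = pb + 25 for each unit, where pb is the price buyers pay.
Supply in terms of pb becomes qs = -250 + 7(pb + 25) = -75 + 7pb. Setting this equal to demand: 1250 - 5.5pb = -75 + 7pb, so pb = 106.
Sellers receive ps = 106 + 25 = 131; q' = 1250 − 5.5·106 = 667.
ΔCS = ½(590 + 667)(120 − 106) = 8799; ΔPS = ½(590 + 667)(131 − 120) = 6913.5.
Government spending = 25 × 667 = 16675.
DWL = ½ × 25 × (667 − 590) = 962.5; fraction = 962.5 / 16675 = 77/1334.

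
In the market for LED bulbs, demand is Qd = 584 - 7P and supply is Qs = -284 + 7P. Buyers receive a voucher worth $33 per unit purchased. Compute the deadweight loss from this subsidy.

Deadweight loss = $1905.75

Pre-subsidy: 584 - 7P = -284 + 7P gives P* = 62, Q* = 150.
With the rebate, buyers effectively pay Pb = Ps − 33, where Ps is the price sellers receive.
Demand in terms of Ps becomes Qd = 584 − 7(Ps − 33) = 815 - 7Ps. Setting this equal to supply: 815 - 7Ps = -284 + 7Ps, so Ps = 78.5.
Buyers pay Pb = 78.5 − 33 = 45.5; Q' = -284 + 7·78.5 = 265.5.
The subsidy expands output by 265.5 − 150 = 115.5 past the efficient level; on those units the gap between marginal cost and willingness to pay runs from 0 up to 33.
DWL = ½ × 33 × 115.5 = 1905.75.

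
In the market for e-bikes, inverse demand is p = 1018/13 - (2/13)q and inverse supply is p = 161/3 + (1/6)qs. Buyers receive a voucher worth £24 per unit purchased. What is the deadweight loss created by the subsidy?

Pre-subsidy: 1018/13 - (2/13)q = 161/3 + (1/6)q gives q* = 76.88 and p* = 66.48.
With the rebate, buyers effectively pay pb = ps − 24, where ps is the price sellers receive.
On the curves, pb = 1018/13 - (2/13)q and ps = 161/3 + (1/6)q; the wedge ps − pb = 24 gives 161/3 + (1/6)q − (1018/13 - (2/13)q) = 24, so q' = 151.76.
Then pb = 1018/13 − (2/13)·151.76 = 54.96 and ps = 161/3 + (1/6)·151.76 = 78.96.
The subsidy expands output by 151.76 − 76.88 = 74.88 past the efficient level; on those units the gap between marginal cost and willingness to pay runs from 0 up to 24.
DWL = ½ × 24 × 74.88 = 898.56.

Deadweight loss = £898.56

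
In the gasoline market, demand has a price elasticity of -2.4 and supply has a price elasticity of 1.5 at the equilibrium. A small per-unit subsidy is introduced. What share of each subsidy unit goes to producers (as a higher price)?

Producer share = 8/13

For a small subsidy around the equilibrium, the benefit split depends on the relative slopes, which at a point are proportional to the elasticities.
Buyer share = εs/(εs + |εd|) = 1.5/(1.5 + 2.4) = 5/13; seller share = |εd|/(εs + |εd|) = 8/13.
So producers capture 8/13 of the subsidy.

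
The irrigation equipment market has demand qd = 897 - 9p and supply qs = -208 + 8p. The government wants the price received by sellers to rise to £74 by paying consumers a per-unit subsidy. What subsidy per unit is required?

Required subsidy s = £17 per unit

At a seller price of 74, quantity supplied is -208 + 8·74 = 384.
Buyers absorb 384 only when they pay pb with 897 − 9·pb = 384, i.e. pb = 57.
s = ps − pb = 74 − 57 = 17.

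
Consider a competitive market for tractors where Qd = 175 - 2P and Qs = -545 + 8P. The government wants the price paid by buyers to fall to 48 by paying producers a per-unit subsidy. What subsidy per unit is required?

Required subsidy s = 30 per unit

At a buyer price of 48, quantity demanded is 175 − 2·48 = 79.
Sellers supply 79 only when they receive Ps with -545 + 8·Ps = 79, i.e. Ps = 78.
s = Ps − Pb = 78 − 48 = 30.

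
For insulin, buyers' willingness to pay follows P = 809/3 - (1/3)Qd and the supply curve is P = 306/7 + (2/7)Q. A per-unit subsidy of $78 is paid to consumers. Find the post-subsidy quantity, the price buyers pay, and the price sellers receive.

Pre-subsidy: 809/3 - (1/3)Q = 306/7 + (2/7)Q gives Q* = 365 and P* = 148.
With the rebate, buyers effectively pay Pb = Ps − 78, where Ps is the price sellers receive.
On the curves, Pb = 809/3 - (1/3)Q and Ps = 306/7 + (2/7)Q; the wedge Ps − Pb = 78 gives 306/7 + (2/7)Q − (809/3 - (1/3)Q) = 78, so Q' = 491.
Then Pb = 809/3 − (1/3)·491 = 106 and Ps = 306/7 + (2/7)·491 = 184.

Q' = 491; buyers pay $106; sellers receive $184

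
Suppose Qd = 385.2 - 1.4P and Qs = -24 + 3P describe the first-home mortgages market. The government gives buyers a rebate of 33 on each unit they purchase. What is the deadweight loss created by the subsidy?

Pre-subsidy: 385.2 - 1.4P = -24 + 3P gives P* = 93, Q* = 255.
With the rebate, buyers effectively pay Pb = Ps − 33, where Ps is the price sellers receive.
Demand in terms of Ps becomes Qd = 385.2 − 1.4(Ps − 33) = 431.4 - 1.4Ps. Setting this equal to supply: 431.4 - 1.4Ps = -24 + 3Ps, so Ps = 103.5.
Buyers pay Pb = 103.5 − 33 = 70.5; Q' = -24 + 3·103.5 = 286.5.
The subsidy expands output by 286.5 − 255 = 31.5 past the efficient level; on those units the gap between marginal cost and willingness to pay runs from 0 up to 33.
DWL = ½ × 33 × 31.5 = 519.75.

Deadweight loss = 519.75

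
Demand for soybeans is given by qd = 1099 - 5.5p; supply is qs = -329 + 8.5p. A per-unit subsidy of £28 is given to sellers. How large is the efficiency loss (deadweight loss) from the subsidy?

Pre-subsidy: 1099 - 5.5p = -329 + 8.5p gives p* = 102, q* = 538.
With the subsidy, sellers receive ps = pb + 28 for each unit, where pb is the price buyers pay.
Supply in terms of pb becomes qs = -329 + 8.5(pb + 28) = -91 + 8.5pb. Setting this equal to demand: 1099 - 5.5pb = -91 + 8.5pb, so pb = 85.
Sellers receive ps = 85 + 28 = 113; q' = 1099 − 5.5·85 = 631.5.
The subsidy expands output by 631.5 − 538 = 93.5 past the efficient level; on those units the gap between marginal cost and willingness to pay runs from 0 up to 28.
DWL = ½ × 28 × 93.5 = 1309.

Deadweight loss = £1309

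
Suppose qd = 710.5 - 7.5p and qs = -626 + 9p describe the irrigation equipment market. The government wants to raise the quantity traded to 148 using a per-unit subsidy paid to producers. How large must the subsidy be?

At q = 148, invert demand for the buyer price: pb = (710.5 − 148)/7.5 = 75; invert supply for the seller price: ps = (148 − (-626))/9 = 86.
The subsidy must fill the gap: s = ps − pb = 86 − 75 = 11.

Required subsidy s = 11 per unit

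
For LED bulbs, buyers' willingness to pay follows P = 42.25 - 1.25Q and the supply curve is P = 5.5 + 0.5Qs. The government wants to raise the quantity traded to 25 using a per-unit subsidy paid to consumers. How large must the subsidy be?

At Q = 25, from the demand curve buyers pay Pb = 42.25 − 1.25·25 = 11; from the supply curve sellers need Ps = 5.5 + 0.5·25 = 18.
The subsidy must fill the gap: s = Ps − Pb = 18 − 11 = 7.

Required subsidy s = 7 per unit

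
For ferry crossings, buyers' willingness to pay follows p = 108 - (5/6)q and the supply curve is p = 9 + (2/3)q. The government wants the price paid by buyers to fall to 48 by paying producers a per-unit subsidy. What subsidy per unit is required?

At a buyer price of 48, quantity demanded is 129.6 − 1.2·48 = 72.
Sellers supply 72 only when they receive ps = 9 + (2/3)·72 = 57.
s = ps − pb = 57 − 48 = 9.

Required subsidy s = 9 per unit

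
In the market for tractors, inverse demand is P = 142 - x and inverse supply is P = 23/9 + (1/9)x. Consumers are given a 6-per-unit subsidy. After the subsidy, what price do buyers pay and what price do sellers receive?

Buyers pay 11.1; sellers receive 17.1

Pre-subsidy: 142 - x = 23/9 + (1/9)x gives x* = 125.5 and P* = 16.5.
With the rebate, buyers effectively pay Pb = Ps − 6, where Ps is the price sellers receive.
On the curves, Pb = 142 - x and Ps = 23/9 + (1/9)x; the wedge Ps − Pb = 6 gives 23/9 + (1/9)x − (142 - x) = 6, so x' = 130.9.
Then Pb = 142 − 1·130.9 = 11.1 and Ps = 23/9 + (1/9)·130.9 = 17.1.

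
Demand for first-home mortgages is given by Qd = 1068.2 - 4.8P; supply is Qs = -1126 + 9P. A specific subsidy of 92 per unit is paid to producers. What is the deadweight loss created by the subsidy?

Pre-subsidy: 1068.2 - 4.8P = -1126 + 9P gives P* = 159, Q* = 305.
With the subsidy, sellers receive Ps = Pb + 92 for each unit, where Pb is the price buyers pay.
Supply in terms of Pb becomes Qs = -1126 + 9(Pb + 92) = -298 + 9Pb. Setting this equal to demand: 1068.2 - 4.8Pb = -298 + 9Pb, so Pb = 99.
Sellers receive Ps = 99 + 92 = 191; Q' = 1068.2 − 4.8·99 = 593.
The subsidy expands output by 593 − 305 = 288 past the efficient level; on those units the gap between marginal cost and willingness to pay runs from 0 up to 92.
DWL = ½ × 92 × 288 = 13248.

Deadweight loss = 13248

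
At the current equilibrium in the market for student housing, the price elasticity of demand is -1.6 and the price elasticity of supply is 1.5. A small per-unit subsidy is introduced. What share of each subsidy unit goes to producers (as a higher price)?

For a small subsidy around the equilibrium, the benefit split depends on the relative slopes, which at a point are proportional to the elasticities.
Buyer share = εs/(εs + |εd|) = 1.5/(1.5 + 1.6) = 15/31; seller share = |εd|/(εs + |εd|) = 16/31.
So producers capture 16/31 of the subsidy.

Producer share = 16/31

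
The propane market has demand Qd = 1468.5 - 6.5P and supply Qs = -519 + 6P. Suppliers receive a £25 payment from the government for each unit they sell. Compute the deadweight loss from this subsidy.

Pre-subsidy: 1468.5 - 6.5P = -519 + 6P gives P* = 159, Q* = 435.
With the subsidy, sellers receive Ps = Pb + 25 for each unit, where Pb is the price buyers pay.
Supply in terms of Pb becomes Qs = -519 + 6(Pb + 25) = -369 + 6Pb. Setting this equal to demand: 1468.5 - 6.5Pb = -369 + 6Pb, so Pb = 147.
Sellers receive Ps = 147 + 25 = 172; Q' = 1468.5 − 6.5·147 = 513.
The subsidy expands output by 513 − 435 = 78 past the efficient level; on those units the gap between marginal cost and willingness to pay runs from 0 up to 25.
DWL = ½ × 25 × 78 = 975.

Deadweight loss = £975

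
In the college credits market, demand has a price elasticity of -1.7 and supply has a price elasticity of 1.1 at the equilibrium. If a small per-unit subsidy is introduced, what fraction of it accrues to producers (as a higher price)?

For a small subsidy around the equilibrium, the benefit split depends on the relative slopes, which at a point are proportional to the elasticities.
Buyer share = εs/(εs + |εd|) = 1.1/(1.1 + 1.7) = 11/28; seller share = |εd|/(εs + |εd|) = 17/28.
So producers capture 17/28 of the subsidy.

Producer share = 17/28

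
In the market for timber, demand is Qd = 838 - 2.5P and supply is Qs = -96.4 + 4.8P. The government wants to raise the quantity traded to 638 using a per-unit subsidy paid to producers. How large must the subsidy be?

At Q = 638, invert demand for the buyer price: Pb = (838 − 638)/2.5 = 80; invert supply for the seller price: Ps = (638 − (-96.4))/4.8 = 153.
The subsidy must fill the gap: s = Ps − Pb = 153 − 80 = 73.

Required subsidy s = 73 per unit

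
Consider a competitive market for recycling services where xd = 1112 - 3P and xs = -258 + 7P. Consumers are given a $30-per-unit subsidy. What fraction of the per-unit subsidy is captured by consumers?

Pre-subsidy: 1112 - 3P = -258 + 7P gives P* = 137, x* = 701.
With the rebate, buyers effectively pay Pb = Ps − 30, where Ps is the price sellers receive.
Demand in terms of Ps becomes xd = 1112 − 3(Ps − 30) = 1202 - 3Ps. Setting this equal to supply: 1202 - 3Ps = -258 + 7Ps, so Ps = 146.
Buyers pay Pb = 146 − 30 = 116; x' = -258 + 7·146 = 764.
Buyers' price falls by P* − Pb = 137 − 116 = 21; sellers' price rises by Ps − P* = 146 − 137 = 9.
So consumers capture 21/30 = 0.7 of each unit of subsidy.

Consumer share = 0.7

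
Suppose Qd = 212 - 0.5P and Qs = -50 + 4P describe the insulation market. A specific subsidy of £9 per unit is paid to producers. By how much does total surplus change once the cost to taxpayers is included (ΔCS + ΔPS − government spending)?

Net change in total surplus = -£18

Pre-subsidy: 212 - 0.5P = -50 + 4P gives P* = 524/9, Q* = 1646/9.
With the subsidy, sellers receive Ps = Pb + 9 for each unit, where Pb is the price buyers pay.
Supply in terms of Pb becomes Qs = -50 + 4(Pb + 9) = -14 + 4Pb. Setting this equal to demand: 212 - 0.5Pb = -14 + 4Pb, so Pb = 452/9.
Sellers receive Ps = 452/9 + 9 = 533/9; Q' = 212 − 0.5·(452/9) = 1682/9.
ΔCS = ½(1646/9 + 1682/9)(524/9 − 452/9) = 13312/9; ΔPS = ½(1646/9 + 1682/9)(533/9 − 524/9) = 1664/9.
Government spending = 9 × 1682/9 = 1682.
Net change = 13312/9 + 1664/9 − 1682 = -18. The loss equals the DWL triangle ½·9·4.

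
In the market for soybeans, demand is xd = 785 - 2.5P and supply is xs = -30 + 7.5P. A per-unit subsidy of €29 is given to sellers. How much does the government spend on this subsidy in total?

Pre-subsidy: 785 - 2.5P = -30 + 7.5P gives P* = 81.5, x* = 581.25.
With the subsidy, sellers receive Ps = Pb + 29 for each unit, where Pb is the price buyers pay.
Supply in terms of Pb becomes xs = -30 + 7.5(Pb + 29) = 187.5 + 7.5Pb. Setting this equal to demand: 785 - 2.5Pb = 187.5 + 7.5Pb, so Pb = 59.75.
Sellers receive Ps = 59.75 + 29 = 88.75; x' = 785 − 2.5·59.75 = 635.625.
Government outlay = subsidy × quantity = 29 × 635.625 = 18433.125.

Government cost = €18433.125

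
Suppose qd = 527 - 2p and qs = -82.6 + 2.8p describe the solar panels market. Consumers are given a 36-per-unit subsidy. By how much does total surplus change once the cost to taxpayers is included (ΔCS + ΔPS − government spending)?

Pre-subsidy: 527 - 2p = -82.6 + 2.8p gives p* = 127, q* = 273.
With the rebate, buyers effectively pay pb = ps − 36, where ps is the price sellers receive.
Demand in terms of ps becomes qd = 527 − 2(ps − 36) = 599 - 2ps. Setting this equal to supply: 599 - 2ps = -82.6 + 2.8ps, so ps = 142.
Buyers pay pb = 142 − 36 = 106; q' = -82.6 + 2.8·142 = 315.
ΔCS = ½(273 + 315)(127 − 106) = 6174; ΔPS = ½(273 + 315)(142 − 127) = 4410.
Government spending = 36 × 315 = 11340.
Net change = 6174 + 4410 − 11340 = -756. The loss equals the DWL triangle ½·36·42.

Net change in total surplus = -756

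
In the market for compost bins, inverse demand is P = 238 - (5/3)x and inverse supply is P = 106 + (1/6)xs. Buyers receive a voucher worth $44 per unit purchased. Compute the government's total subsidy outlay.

Pre-subsidy: 238 - (5/3)x = 106 + (1/6)x gives x* = 72 and P* = 118.
With the rebate, buyers effectively pay Pb = Ps − 44, where Ps is the price sellers receive.
On the curves, Pb = 238 - (5/3)x and Ps = 106 + (1/6)x; the wedge Ps − Pb = 44 gives 106 + (1/6)x − (238 - (5/3)x) = 44, so x' = 96.
Then Pb = 238 − (5/3)·96 = 78 and Ps = 106 + (1/6)·96 = 122.
Government outlay = subsidy × quantity = 44 × 96 = 4224.

Government cost = $4224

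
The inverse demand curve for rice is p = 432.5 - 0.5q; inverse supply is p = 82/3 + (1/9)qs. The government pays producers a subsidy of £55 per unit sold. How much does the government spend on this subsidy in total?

Government cost = £41415

Pre-subsidy: 432.5 - 0.5q = 82/3 + (1/9)q gives q* = 663 and p* = 101.
With the subsidy, sellers receive ps = pb + 55 for each unit, where pb is the price buyers pay.
On the curves, pb = 432.5 - 0.5q and ps = 82/3 + (1/9)q; the wedge ps − pb = 55 gives 82/3 + (1/9)q − (432.5 - 0.5q) = 55, so q' = 753.
Then pb = 432.5 − 0.5·753 = 56 and ps = 82/3 + (1/9)·753 = 111.
Government outlay = subsidy × quantity = 55 × 753 = 41415.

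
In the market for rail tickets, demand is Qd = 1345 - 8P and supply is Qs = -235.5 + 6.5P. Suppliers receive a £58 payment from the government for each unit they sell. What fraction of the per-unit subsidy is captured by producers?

Producer share = 16/29

Pre-subsidy: 1345 - 8P = -235.5 + 6.5P gives P* = 109, Q* = 473.
With the subsidy, sellers receive Ps = Pb + 58 for each unit, where Pb is the price buyers pay.
Supply in terms of Pb becomes Qs = -235.5 + 6.5(Pb + 58) = 141.5 + 6.5Pb. Setting this equal to demand: 1345 - 8Pb = 141.5 + 6.5Pb, so Pb = 83.
Sellers receive Ps = 83 + 58 = 141; Q' = 1345 − 8·83 = 681.
Buyers' price falls by P* − Pb = 109 − 83 = 26; sellers' price rises by Ps − P* = 141 − 109 = 32.
So producers capture 32/58 = 16/29 of each unit of subsidy.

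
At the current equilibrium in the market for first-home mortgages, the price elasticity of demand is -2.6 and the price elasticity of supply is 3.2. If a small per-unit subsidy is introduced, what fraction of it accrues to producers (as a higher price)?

For a small subsidy around the equilibrium, the benefit split depends on the relative slopes, which at a point are proportional to the elasticities.
Buyer share = εs/(εs + |εd|) = 3.2/(3.2 + 2.6) = 16/29; seller share = |εd|/(εs + |εd|) = 13/29.
So producers capture 13/29 of the subsidy.

Producer share = 13/29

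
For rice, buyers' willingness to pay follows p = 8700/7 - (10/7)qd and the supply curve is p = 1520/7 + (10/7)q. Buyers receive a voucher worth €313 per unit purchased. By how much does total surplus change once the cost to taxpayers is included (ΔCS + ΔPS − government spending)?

Pre-subsidy: 8700/7 - (10/7)q = 1520/7 + (10/7)q gives q* = 359 and p* = 730.
With the rebate, buyers effectively pay pb = ps − 313, where ps is the price sellers receive.
On the curves, pb = 8700/7 - (10/7)q and ps = 1520/7 + (10/7)q; the wedge ps − pb = 313 gives 1520/7 + (10/7)q − (8700/7 - (10/7)q) = 313, so q' = 468.55.
Then pb = 8700/7 − (10/7)·468.55 = 573.5 and ps = 1520/7 + (10/7)·468.55 = 886.5.
ΔCS = ½(359 + 468.55)(730 − 573.5) = 64755.7875; ΔPS = ½(359 + 468.55)(886.5 − 730) = 64755.7875.
Government spending = 313 × 468.55 = 146656.15.
Net change = 64755.7875 + 64755.7875 − 146656.15 = -17144.575. The loss equals the DWL triangle ½·313·109.55.

Net change in total surplus = -€17144.575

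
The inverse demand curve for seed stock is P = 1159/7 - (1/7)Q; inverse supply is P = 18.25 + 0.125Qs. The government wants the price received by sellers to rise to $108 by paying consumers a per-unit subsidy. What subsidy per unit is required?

At a seller price of 108, quantity supplied is -146 + 8·108 = 718.
Buyers absorb 718 only when they pay Pb = 1159/7 − (1/7)·718 = 63.
s = Ps − Pb = 108 − 63 = 45.

Required subsidy s = $45 per unit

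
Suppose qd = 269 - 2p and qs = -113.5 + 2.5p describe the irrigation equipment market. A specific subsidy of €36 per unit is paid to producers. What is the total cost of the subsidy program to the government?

Government cost = €5004

Pre-subsidy: 269 - 2p = -113.5 + 2.5p gives p* = 85, q* = 99.
With the subsidy, sellers receive ps = pb + 36 for each unit, where pb is the price buyers pay.
Supply in terms of pb becomes qs = -113.5 + 2.5(pb + 36) = -23.5 + 2.5pb. Setting this equal to demand: 269 - 2pb = -23.5 + 2.5pb, so pb = 65.
Sellers receive ps = 65 + 36 = 101; q' = 269 − 2·65 = 139.
Government outlay = subsidy × quantity = 36 × 139 = 5004.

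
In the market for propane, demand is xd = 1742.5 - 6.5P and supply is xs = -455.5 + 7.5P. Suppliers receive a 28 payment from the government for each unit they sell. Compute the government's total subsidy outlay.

Government cost = 22946

Pre-subsidy: 1742.5 - 6.5P = -455.5 + 7.5P gives P* = 157, x* = 722.
With the subsidy, sellers receive Ps = Pb + 28 for each unit, where Pb is the price buyers pay.
Supply in terms of Pb becomes xs = -455.5 + 7.5(Pb + 28) = -245.5 + 7.5Pb. Setting this equal to demand: 1742.5 - 6.5Pb = -245.5 + 7.5Pb, so Pb = 142.
Sellers receive Ps = 142 + 28 = 170; x' = 1742.5 − 6.5·142 = 819.5.
Government outlay = subsidy × quantity = 28 × 819.5 = 22946.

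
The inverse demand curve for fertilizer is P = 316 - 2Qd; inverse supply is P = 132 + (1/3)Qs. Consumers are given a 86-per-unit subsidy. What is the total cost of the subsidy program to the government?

Government cost = 69660/7

Pre-subsidy: 316 - 2Q = 132 + (1/3)Q gives Q* = 552/7 and P* = 1108/7.
With the rebate, buyers effectively pay Pb = Ps − 86, where Ps is the price sellers receive.
On the curves, Pb = 316 - 2Q and Ps = 132 + (1/3)Q; the wedge Ps − Pb = 86 gives 132 + (1/3)Q − (316 - 2Q) = 86, so Q' = 810/7.
Then Pb = 316 − 2·(810/7) = 592/7 and Ps = 132 + (1/3)·(810/7) = 1194/7.
Government outlay = subsidy × quantity = 86 × 810/7 = 69660/7.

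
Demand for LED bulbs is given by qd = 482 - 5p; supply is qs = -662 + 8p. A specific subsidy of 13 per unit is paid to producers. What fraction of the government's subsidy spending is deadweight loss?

Pre-subsidy: 482 - 5p = -662 + 8p gives p* = 88, q* = 42.
With the subsidy, sellers receive ps = pb + 13 for each unit, where pb is the price buyers pay.
Supply in terms of pb becomes qs = -662 + 8(pb + 13) = -558 + 8pb. Setting this equal to demand: 482 - 5pb = -558 + 8pb, so pb = 80.
Sellers receive ps = 80 + 13 = 93; q' = 482 − 5·80 = 82.
ΔCS = ½(42 + 82)(88 − 80) = 496; ΔPS = ½(42 + 82)(93 − 88) = 310.
Government spending = 13 × 82 = 1066.
DWL = ½ × 13 × (82 − 42) = 260; fraction = 260 / 1066 = 10/41.

DWL / government spending = 10/41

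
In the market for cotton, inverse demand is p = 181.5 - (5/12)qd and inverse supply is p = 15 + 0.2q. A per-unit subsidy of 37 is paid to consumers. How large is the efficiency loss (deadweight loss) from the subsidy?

Pre-subsidy: 181.5 - (5/12)q = 15 + 0.2q gives q* = 270 and p* = 69.
With the rebate, buyers effectively pay pb = ps − 37, where ps is the price sellers receive.
On the curves, pb = 181.5 - (5/12)q and ps = 15 + 0.2q; the wedge ps − pb = 37 gives 15 + 0.2q − (181.5 - (5/12)q) = 37, so q' = 330.
Then pb = 181.5 − (5/12)·330 = 44 and ps = 15 + 0.2·330 = 81.
The subsidy expands output by 330 − 270 = 60 past the efficient level; on those units the gap between marginal cost and willingness to pay runs from 0 up to 37.
DWL = ½ × 37 × 60 = 1110.

Deadweight loss = 1110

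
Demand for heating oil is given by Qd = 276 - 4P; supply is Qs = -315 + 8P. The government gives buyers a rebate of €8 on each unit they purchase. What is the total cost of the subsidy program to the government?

Pre-subsidy: 276 - 4P = -315 + 8P gives P* = 49.25, Q* = 79.
With the rebate, buyers effectively pay Pb = Ps − 8, where Ps is the price sellers receive.
Demand in terms of Ps becomes Qd = 276 − 4(Ps − 8) = 308 - 4Ps. Setting this equal to supply: 308 - 4Ps = -315 + 8Ps, so Ps = 623/12.
Buyers pay Pb = 623/12 − 8 = 527/12; Q' = -315 + 8·(623/12) = 301/3.
Government outlay = subsidy × quantity = 8 × 301/3 = 2408/3.

Government cost = 2408/3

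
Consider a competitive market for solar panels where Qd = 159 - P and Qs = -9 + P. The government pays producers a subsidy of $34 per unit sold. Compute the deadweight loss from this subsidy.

Deadweight loss = $289

Pre-subsidy: 159 - P = -9 + P gives P* = 84, Q* = 75.
With the subsidy, sellers receive Ps = Pb + 34 for each unit, where Pb is the price buyers pay.
Supply in terms of Pb becomes Qs = -9 + 1(Pb + 34) = 25 + Pb. Setting this equal to demand: 159 - Pb = 25 + Pb, so Pb = 67.
Sellers receive Ps = 67 + 34 = 101; Q' = 159 − 1·67 = 92.
The subsidy expands output by 92 − 75 = 17 past the efficient level; on those units the gap between marginal cost and willingness to pay runs from 0 up to 34.
DWL = ½ × 34 × 17 = 289.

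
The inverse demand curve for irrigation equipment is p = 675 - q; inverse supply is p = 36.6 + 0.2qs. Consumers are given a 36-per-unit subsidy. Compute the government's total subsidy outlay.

Government cost = 20232

Pre-subsidy: 675 - q = 36.6 + 0.2q gives q* = 532 and p* = 143.
With the rebate, buyers effectively pay pb = ps − 36, where ps is the price sellers receive.
On the curves, pb = 675 - q and ps = 36.6 + 0.2q; the wedge ps − pb = 36 gives 36.6 + 0.2q − (675 - q) = 36, so q' = 562.
Then pb = 675 − 1·562 = 113 and ps = 36.6 + 0.2·562 = 149.
Government outlay = subsidy × quantity = 36 × 562 = 20232.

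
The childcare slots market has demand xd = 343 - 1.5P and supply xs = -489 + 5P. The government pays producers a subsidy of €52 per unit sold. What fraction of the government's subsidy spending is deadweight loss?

DWL / government spending = 30/211

Pre-subsidy: 343 - 1.5P = -489 + 5P gives P* = 128, x* = 151.
With the subsidy, sellers receive Ps = Pb + 52 for each unit, where Pb is the price buyers pay.
Supply in terms of Pb becomes xs = -489 + 5(Pb + 52) = -229 + 5Pb. Setting this equal to demand: 343 - 1.5Pb = -229 + 5Pb, so Pb = 88.
Sellers receive Ps = 88 + 52 = 140; x' = 343 − 1.5·88 = 211.
ΔCS = ½(151 + 211)(128 − 88) = 7240; ΔPS = ½(151 + 211)(140 − 128) = 2172.
Government spending = 52 × 211 = 10972.
DWL = ½ × 52 × (211 − 151) = 1560; fraction = 1560 / 10972 = 30/211.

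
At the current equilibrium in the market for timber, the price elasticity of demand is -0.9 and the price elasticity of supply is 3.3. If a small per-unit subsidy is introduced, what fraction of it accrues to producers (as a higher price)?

For a small subsidy around the equilibrium, the benefit split depends on the relative slopes, which at a point are proportional to the elasticities.
Buyer share = εs/(εs + |εd|) = 3.3/(3.3 + 0.9) = 11/14; seller share = |εd|/(εs + |εd|) = 3/14.
So producers capture 3/14 of the subsidy.

Producer share = 3/14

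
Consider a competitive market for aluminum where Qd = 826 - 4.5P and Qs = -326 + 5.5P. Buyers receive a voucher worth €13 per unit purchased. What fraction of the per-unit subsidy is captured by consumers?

Pre-subsidy: 826 - 4.5P = -326 + 5.5P gives P* = 115.2, Q* = 307.6.
With the rebate, buyers effectively pay Pb = Ps − 13, where Ps is the price sellers receive.
Demand in terms of Ps becomes Qd = 826 − 4.5(Ps − 13) = 884.5 - 4.5Ps. Setting this equal to supply: 884.5 - 4.5Ps = -326 + 5.5Ps, so Ps = 121.05.
Buyers pay Pb = 121.05 − 13 = 108.05; Q' = -326 + 5.5·121.05 = 339.775.
Buyers' price falls by P* − Pb = 115.2 − 108.05 = 7.15; sellers' price rises by Ps − P* = 121.05 − 115.2 = 5.85.
So consumers capture 7.15/13 = 0.55 of each unit of subsidy.

Consumer share = 0.55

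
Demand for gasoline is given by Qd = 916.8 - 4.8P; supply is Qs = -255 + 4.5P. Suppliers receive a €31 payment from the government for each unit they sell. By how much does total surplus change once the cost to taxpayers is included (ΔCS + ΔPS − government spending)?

Pre-subsidy: 916.8 - 4.8P = -255 + 4.5P gives P* = 126, Q* = 312.
With the subsidy, sellers receive Ps = Pb + 31 for each unit, where Pb is the price buyers pay.
Supply in terms of Pb becomes Qs = -255 + 4.5(Pb + 31) = -115.5 + 4.5Pb. Setting this equal to demand: 916.8 - 4.8Pb = -115.5 + 4.5Pb, so Pb = 111.
Sellers receive Ps = 111 + 31 = 142; Q' = 916.8 − 4.8·111 = 384.
ΔCS = ½(312 + 384)(126 − 111) = 5220; ΔPS = ½(312 + 384)(142 − 126) = 5568.
Government spending = 31 × 384 = 11904.
Net change = 5220 + 5568 − 11904 = -1116. The loss equals the DWL triangle ½·31·72.

Net change in total surplus = -€1116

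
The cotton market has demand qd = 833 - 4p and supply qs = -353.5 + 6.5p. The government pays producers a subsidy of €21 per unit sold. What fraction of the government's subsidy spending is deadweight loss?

DWL / government spending = 26/433

Pre-subsidy: 833 - 4p = -353.5 + 6.5p gives p* = 113, q* = 381.
With the subsidy, sellers receive ps = pb + 21 for each unit, where pb is the price buyers pay.
Supply in terms of pb becomes qs = -353.5 + 6.5(pb + 21) = -217 + 6.5pb. Setting this equal to demand: 833 - 4pb = -217 + 6.5pb, so pb = 100.
Sellers receive ps = 100 + 21 = 121; q' = 833 − 4·100 = 433.
ΔCS = ½(381 + 433)(113 − 100) = 5291; ΔPS = ½(381 + 433)(121 − 113) = 3256.
Government spending = 21 × 433 = 9093.
DWL = ½ × 21 × (433 − 381) = 546; fraction = 546 / 9093 = 26/433.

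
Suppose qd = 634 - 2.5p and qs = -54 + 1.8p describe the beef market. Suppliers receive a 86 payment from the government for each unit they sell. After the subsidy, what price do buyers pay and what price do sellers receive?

Pre-subsidy: 634 - 2.5p = -54 + 1.8p gives p* = 160, q* = 234.
With the subsidy, sellers receive ps = pb + 86 for each unit, where pb is the price buyers pay.
Supply in terms of pb becomes qs = -54 + 1.8(pb + 86) = 100.8 + 1.8pb. Setting this equal to demand: 634 - 2.5pb = 100.8 + 1.8pb, so pb = 124.
Sellers receive ps = 124 + 86 = 210; q' = 634 − 2.5·124 = 324.

Buyers pay 124; sellers receive 210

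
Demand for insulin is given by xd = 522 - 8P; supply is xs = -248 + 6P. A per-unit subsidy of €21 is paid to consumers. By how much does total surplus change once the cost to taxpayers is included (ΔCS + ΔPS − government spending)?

Pre-subsidy: 522 - 8P = -248 + 6P gives P* = 55, x* = 82.
With the rebate, buyers effectively pay Pb = Ps − 21, where Ps is the price sellers receive.
Demand in terms of Ps becomes xd = 522 − 8(Ps − 21) = 690 - 8Ps. Setting this equal to supply: 690 - 8Ps = -248 + 6Ps, so Ps = 67.
Buyers pay Pb = 67 − 21 = 46; x' = -248 + 6·67 = 154.
ΔCS = ½(82 + 154)(55 − 46) = 1062; ΔPS = ½(82 + 154)(67 − 55) = 1416.
Government spending = 21 × 154 = 3234.
Net change = 1062 + 1416 − 3234 = -756. The loss equals the DWL triangle ½·21·72.

Net change in total surplus = -€756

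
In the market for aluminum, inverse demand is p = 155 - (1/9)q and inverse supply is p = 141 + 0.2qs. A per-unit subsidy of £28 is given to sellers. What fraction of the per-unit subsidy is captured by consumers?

Consumer share = 5/14

Pre-subsidy: 155 - (1/9)q = 141 + 0.2q gives q* = 45 and p* = 150.
With the subsidy, sellers receive ps = pb + 28 for each unit, where pb is the price buyers pay.
On the curves, pb = 155 - (1/9)q and ps = 141 + 0.2q; the wedge ps − pb = 28 gives 141 + 0.2q − (155 - (1/9)q) = 28, so q' = 135.
Then pb = 155 − (1/9)·135 = 140 and ps = 141 + 0.2·135 = 168.
Buyers' price falls by p* − pb = 150 − 140 = 10; sellers' price rises by ps − p* = 168 − 150 = 18.
So consumers capture 10/28 = 5/14 of each unit of subsidy.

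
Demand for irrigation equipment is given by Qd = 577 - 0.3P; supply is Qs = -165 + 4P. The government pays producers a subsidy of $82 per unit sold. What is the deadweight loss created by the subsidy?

Deadweight loss = 40344/43

Pre-subsidy: 577 - 0.3P = -165 + 4P gives P* = 7420/43, Q* = 22585/43.
With the subsidy, sellers receive Ps = Pb + 82 for each unit, where Pb is the price buyers pay.
Supply in terms of Pb becomes Qs = -165 + 4(Pb + 82) = 163 + 4Pb. Setting this equal to demand: 577 - 0.3Pb = 163 + 4Pb, so Pb = 4140/43.
Sellers receive Ps = 4140/43 + 82 = 7666/43; Q' = 577 − 0.3·(4140/43) = 23569/43.
The subsidy expands output by 23569/43 − 22585/43 = 984/43 past the efficient level; on those units the gap between marginal cost and willingness to pay runs from 0 up to 82.
DWL = ½ × 82 × 984/43 = 40344/43.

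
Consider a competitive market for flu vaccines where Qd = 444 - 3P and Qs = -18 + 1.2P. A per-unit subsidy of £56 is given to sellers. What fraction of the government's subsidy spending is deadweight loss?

DWL / government spending = 4/27

Pre-subsidy: 444 - 3P = -18 + 1.2P gives P* = 110, Q* = 114.
With the subsidy, sellers receive Ps = Pb + 56 for each unit, where Pb is the price buyers pay.
Supply in terms of Pb becomes Qs = -18 + 1.2(Pb + 56) = 49.2 + 1.2Pb. Setting this equal to demand: 444 - 3Pb = 49.2 + 1.2Pb, so Pb = 94.
Sellers receive Ps = 94 + 56 = 150; Q' = 444 − 3·94 = 162.
ΔCS = ½(114 + 162)(110 − 94) = 2208; ΔPS = ½(114 + 162)(150 − 110) = 5520.
Government spending = 56 × 162 = 9072.
DWL = ½ × 56 × (162 − 114) = 1344; fraction = 1344 / 9072 = 4/27.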